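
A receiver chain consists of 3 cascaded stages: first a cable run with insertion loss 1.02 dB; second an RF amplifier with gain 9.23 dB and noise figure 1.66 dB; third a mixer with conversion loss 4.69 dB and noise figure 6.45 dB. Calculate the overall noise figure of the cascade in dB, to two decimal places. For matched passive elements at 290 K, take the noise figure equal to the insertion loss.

3.75 dB

Convert to linear (a loss of L dB is a gain of −L dB): F_i = 10^(NF_i/10), G_i = 10^(G_i,dB/10)
  Stage 1: F_1 = 10^(1.02/10) = 1.265, G_1 = 10^(−1.02/10) = 0.7907
  Stage 2: F_2 = 10^(1.66/10) = 1.466, G_2 = 10^(9.23/10) = 8.375
  Stage 3: F_3 = 10^(6.45/10) = 4.416, G_3 = 10^(−4.69/10) = 0.3396
Friis cascade:
  F = 1.265 + (1.466 − 1)/0.7907 + (4.416 − 1)/6.622 = 2.369
NF = 10 log₁₀(2.369) = 3.75 dB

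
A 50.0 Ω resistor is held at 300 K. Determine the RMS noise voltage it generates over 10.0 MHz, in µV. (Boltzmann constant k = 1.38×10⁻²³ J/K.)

V_n = √(4kTRB)
4kTRB = 4 × 1.38×10⁻²³ × 300 × 5.00×10¹ × 1.00×10⁷ = 8.28×10⁻¹² V²
V_n = √(8.28×10⁻¹²) = 2.88×10⁻⁶ V = 2.88 µV

2.88 µV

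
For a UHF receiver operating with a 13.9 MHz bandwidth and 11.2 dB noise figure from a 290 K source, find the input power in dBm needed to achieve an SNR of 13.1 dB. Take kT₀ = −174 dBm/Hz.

Sensitivity = −174 + 10 log₁₀(B) + NF + SNR_min
= −174 + 71.43 + 11.2 + 13.1
= −78.27 dBm → −78.3 dBm

−78.3 dBm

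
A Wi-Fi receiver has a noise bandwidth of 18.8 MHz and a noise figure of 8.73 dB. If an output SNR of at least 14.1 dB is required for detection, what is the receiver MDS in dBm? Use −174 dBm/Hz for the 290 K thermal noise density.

−78.4 dBm

Sensitivity = −174 + 10 log₁₀(B) + NF + SNR_min
= −174 + 72.74 + 8.73 + 14.1
= −78.43 dBm → −78.4 dBm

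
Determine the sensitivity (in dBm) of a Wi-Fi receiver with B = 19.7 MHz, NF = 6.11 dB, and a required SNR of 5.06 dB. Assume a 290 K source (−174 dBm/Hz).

−89.9 dBm

Sensitivity = −174 + 10 log₁₀(B) + NF + SNR_min
= −174 + 72.94 + 6.11 + 5.06
= −89.89 dBm → −89.9 dBm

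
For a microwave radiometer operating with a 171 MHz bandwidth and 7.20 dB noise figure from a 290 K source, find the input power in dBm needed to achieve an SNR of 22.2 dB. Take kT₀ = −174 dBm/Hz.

−62.3 dBm

Sensitivity = −174 + 10 log₁₀(B) + NF + SNR_min
= −174 + 82.33 + 7.20 + 22.2
= −62.27 dBm → −62.3 dBm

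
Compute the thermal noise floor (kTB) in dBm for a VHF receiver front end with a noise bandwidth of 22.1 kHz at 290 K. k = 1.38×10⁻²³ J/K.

−130.5 dBm

P_n = kTB = 1.38×10⁻²³ × 290 × 2.21×10⁴ = 8.84×10⁻¹⁷ W
In dBm: 10 log₁₀(8.84×10⁻¹⁷ / 10⁻³) = −130.5 dBm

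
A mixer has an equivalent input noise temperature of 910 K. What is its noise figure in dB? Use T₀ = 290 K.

6.17 dB

F = 1 + T_e/T₀ = 1 + 910/290 = 4.13793
NF = 10 log₁₀(4.13793) = 6.17 dB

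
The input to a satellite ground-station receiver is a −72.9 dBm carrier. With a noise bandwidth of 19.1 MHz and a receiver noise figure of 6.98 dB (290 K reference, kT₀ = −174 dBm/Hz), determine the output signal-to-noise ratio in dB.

21.3 dB

Noise floor: N = −174 + 10 log₁₀(B) + NF
10 log₁₀(1.91×10⁷) = 72.81 dB
N = −174 + 72.81 + 6.98 = −94.21 dBm
SNR = P_sig − N = −72.9 − (−94.21) = 21.31 dB → 21.3 dB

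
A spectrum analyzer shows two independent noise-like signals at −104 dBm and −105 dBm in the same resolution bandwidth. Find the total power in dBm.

Convert to linear, add, convert back:
P₁ = 3.98×10⁻¹⁴ W, P₂ = 3.16×10⁻¹⁴ W
P_tot = 7.14×10⁻¹⁴ W → 10 log₁₀(P_tot / 10⁻³) = −101.5 dBm

−101.5 dBm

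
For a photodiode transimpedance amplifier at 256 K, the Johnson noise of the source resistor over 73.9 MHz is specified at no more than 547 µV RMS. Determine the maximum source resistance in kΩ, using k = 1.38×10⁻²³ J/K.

287 kΩ

Johnson–Nyquist: V_n = √(4kTRB) ⇒ R = V_n² / (4kTB)
4kTB = 4 × 1.38×10⁻²³ × 256 × 7.39×10⁷ = 1.04×10⁻¹²
R = (5.47×10⁻⁴)² / 1.04×10⁻¹² = 2.87×10⁵ Ω = 287 kΩ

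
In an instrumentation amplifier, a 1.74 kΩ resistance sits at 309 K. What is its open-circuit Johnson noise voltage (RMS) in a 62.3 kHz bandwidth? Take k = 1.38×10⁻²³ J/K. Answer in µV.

V_n = √(4kTRB)
4kTRB = 4 × 1.38×10⁻²³ × 309 × 1.74×10³ × 6.23×10⁴ = 1.85×10⁻¹² V²
V_n = √(1.85×10⁻¹²) = 1.36×10⁻⁶ V = 1.36 µV

1.36 µV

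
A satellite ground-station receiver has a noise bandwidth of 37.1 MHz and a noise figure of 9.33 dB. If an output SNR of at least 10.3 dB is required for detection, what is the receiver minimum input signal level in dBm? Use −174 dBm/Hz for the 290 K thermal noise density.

−78.7 dBm

Sensitivity = −174 + 10 log₁₀(B) + NF + SNR_min
= −174 + 75.69 + 9.33 + 10.3
= −78.68 dBm → −78.7 dBm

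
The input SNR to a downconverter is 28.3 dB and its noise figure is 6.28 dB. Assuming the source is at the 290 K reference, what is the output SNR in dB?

By definition F = SNR_in/SNR_out, so in dB: SNR_out = SNR_in − NF
SNR_out = 28.3 − 6.28 = 22.02 dB

22.02 dB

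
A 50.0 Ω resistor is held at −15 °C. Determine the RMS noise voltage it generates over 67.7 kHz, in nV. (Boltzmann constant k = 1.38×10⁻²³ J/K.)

T = −15 °C + 273.15 = 258.15 K
V_n = √(4kTRB)
4kTRB = 4 × 1.38×10⁻²³ × 258.15 × 5.00×10¹ × 6.77×10⁴ = 4.82×10⁻¹⁴ V²
V_n = √(4.82×10⁻¹⁴) = 2.20×10⁻⁷ V = 220 nV

220 nV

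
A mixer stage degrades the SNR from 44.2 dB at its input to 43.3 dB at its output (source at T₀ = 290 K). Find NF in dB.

NF (dB) = SNR_in(dB) − SNR_out(dB) when the source is at T₀
NF = 44.2 − 43.3 = 0.9 dB

0.9 dB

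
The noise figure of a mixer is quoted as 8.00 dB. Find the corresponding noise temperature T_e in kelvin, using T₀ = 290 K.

1540 K

F = 10^(8.00/10) = 6.30957
T_e = (F − 1)·T₀ = (6.30957 − 1) × 290 = 1540 K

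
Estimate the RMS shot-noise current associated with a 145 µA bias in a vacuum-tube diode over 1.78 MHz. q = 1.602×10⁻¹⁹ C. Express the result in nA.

9.09 nA

I_n = √(2qI·B)
2qI·B = 2 × 1.602×10⁻¹⁹ × 1.45×10⁻⁴ × 1.78×10⁶ = 8.27×10⁻¹⁷ A²
I_n = √(8.27×10⁻¹⁷) = 9.09×10⁻⁹ A = 9.09 nA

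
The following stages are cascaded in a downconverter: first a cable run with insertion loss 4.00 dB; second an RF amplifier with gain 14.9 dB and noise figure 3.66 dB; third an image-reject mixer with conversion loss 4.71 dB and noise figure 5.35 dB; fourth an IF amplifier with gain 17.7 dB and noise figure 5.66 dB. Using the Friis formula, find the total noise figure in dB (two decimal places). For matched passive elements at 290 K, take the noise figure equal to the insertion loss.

8.25 dB

Convert to linear (a loss of L dB is a gain of −L dB): F_i = 10^(NF_i/10), G_i = 10^(G_i,dB/10)
  Stage 1: F_1 = 10^(4.00/10) = 2.512, G_1 = 10^(−4.00/10) = 0.3981
  Stage 2: F_2 = 10^(3.66/10) = 2.323, G_2 = 10^(14.9/10) = 30.90
  Stage 3: F_3 = 10^(5.35/10) = 3.428, G_3 = 10^(−4.71/10) = 0.3381
  Stage 4: F_4 = 10^(5.66/10) = 3.681, G_4 = 10^(17.7/10) = 58.88
Friis cascade:
  F = 2.512 + (2.323 − 1)/0.3981 + (3.428 − 1)/12.30 + (3.681 − 1)/4.159 = 6.676
NF = 10 log₁₀(6.676) = 8.25 dB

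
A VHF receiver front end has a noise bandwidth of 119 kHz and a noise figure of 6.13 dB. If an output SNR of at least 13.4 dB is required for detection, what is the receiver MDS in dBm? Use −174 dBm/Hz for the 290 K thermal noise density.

−103.7 dBm

Sensitivity = −174 + 10 log₁₀(B) + NF + SNR_min
= −174 + 50.76 + 6.13 + 13.4
= −103.71 dBm → −103.7 dBm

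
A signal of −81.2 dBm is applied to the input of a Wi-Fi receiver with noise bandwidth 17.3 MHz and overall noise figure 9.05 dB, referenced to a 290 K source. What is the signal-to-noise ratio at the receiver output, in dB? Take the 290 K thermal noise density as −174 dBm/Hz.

Noise floor: N = −174 + 10 log₁₀(B) + NF
10 log₁₀(1.73×10⁷) = 72.38 dB
N = −174 + 72.38 + 9.05 = −92.57 dBm
SNR = P_sig − N = −81.2 − (−92.57) = 11.37 dB → 11.4 dB

11.4 dB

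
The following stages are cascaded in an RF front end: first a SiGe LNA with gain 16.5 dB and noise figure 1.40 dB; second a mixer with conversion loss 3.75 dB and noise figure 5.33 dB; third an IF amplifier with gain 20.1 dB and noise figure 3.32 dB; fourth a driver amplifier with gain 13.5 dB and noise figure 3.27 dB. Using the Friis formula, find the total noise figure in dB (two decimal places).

Convert to linear (a loss of L dB is a gain of −L dB): F_i = 10^(NF_i/10), G_i = 10^(G_i,dB/10)
  Stage 1: F_1 = 10^(1.40/10) = 1.380, G_1 = 10^(16.5/10) = 44.67
  Stage 2: F_2 = 10^(5.33/10) = 3.412, G_2 = 10^(−3.75/10) = 0.4217
  Stage 3: F_3 = 10^(3.32/10) = 2.148, G_3 = 10^(20.1/10) = 102.3
  Stage 4: F_4 = 10^(3.27/10) = 2.123, G_4 = 10^(13.5/10) = 22.39
Friis cascade:
  F = 1.380 + (3.412 − 1)/44.67 + (2.148 − 1)/18.84 + (2.123 − 1)/1928 = 1.496
NF = 10 log₁₀(1.496) = 1.75 dB

1.75 dB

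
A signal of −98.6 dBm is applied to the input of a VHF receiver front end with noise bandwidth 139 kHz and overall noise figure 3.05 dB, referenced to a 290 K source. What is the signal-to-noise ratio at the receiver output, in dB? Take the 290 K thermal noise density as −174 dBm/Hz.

20.9 dB

Noise floor: N = −174 + 10 log₁₀(B) + NF
10 log₁₀(1.39×10⁵) = 51.43 dB
N = −174 + 51.43 + 3.05 = −119.52 dBm
SNR = P_sig − N = −98.6 − (−119.52) = 20.92 dB → 20.9 dB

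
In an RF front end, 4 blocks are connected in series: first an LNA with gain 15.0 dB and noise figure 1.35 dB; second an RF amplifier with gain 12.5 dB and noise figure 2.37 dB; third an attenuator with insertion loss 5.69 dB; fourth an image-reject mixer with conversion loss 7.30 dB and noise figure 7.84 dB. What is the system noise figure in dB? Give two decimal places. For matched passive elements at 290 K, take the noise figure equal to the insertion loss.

Convert to linear (a loss of L dB is a gain of −L dB): F_i = 10^(NF_i/10), G_i = 10^(G_i,dB/10)
  Stage 1: F_1 = 10^(1.35/10) = 1.365, G_1 = 10^(15.0/10) = 31.62
  Stage 2: F_2 = 10^(2.37/10) = 1.726, G_2 = 10^(12.5/10) = 17.78
  Stage 3: F_3 = 10^(5.69/10) = 3.707, G_3 = 10^(−5.69/10) = 0.2698
  Stage 4: F_4 = 10^(7.84/10) = 6.081, G_4 = 10^(−7.30/10) = 0.1862
Friis cascade:
  F = 1.365 + (1.726 − 1)/31.62 + (3.707 − 1)/562.3 + (6.081 − 1)/151.7 = 1.426
NF = 10 log₁₀(1.426) = 1.54 dB

1.54 dB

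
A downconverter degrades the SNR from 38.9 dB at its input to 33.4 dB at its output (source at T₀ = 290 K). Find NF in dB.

NF (dB) = SNR_in(dB) − SNR_out(dB) when the source is at T₀
NF = 38.9 − 33.4 = 5.5 dB

5.5 dB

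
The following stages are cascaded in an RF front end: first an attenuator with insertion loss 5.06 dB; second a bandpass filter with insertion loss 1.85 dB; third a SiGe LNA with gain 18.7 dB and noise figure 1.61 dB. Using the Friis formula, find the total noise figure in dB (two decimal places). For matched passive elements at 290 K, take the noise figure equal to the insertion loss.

8.52 dB

Convert to linear (a loss of L dB is a gain of −L dB): F_i = 10^(NF_i/10), G_i = 10^(G_i,dB/10)
  Stage 1: F_1 = 10^(5.06/10) = 3.206, G_1 = 10^(−5.06/10) = 0.3119
  Stage 2: F_2 = 10^(1.85/10) = 1.531, G_2 = 10^(−1.85/10) = 0.6531
  Stage 3: F_3 = 10^(1.61/10) = 1.449, G_3 = 10^(18.7/10) = 74.13
Friis cascade:
  F = 3.206 + (1.531 − 1)/0.3119 + (1.449 − 1)/0.2037 = 7.112
NF = 10 log₁₀(7.112) = 8.52 dB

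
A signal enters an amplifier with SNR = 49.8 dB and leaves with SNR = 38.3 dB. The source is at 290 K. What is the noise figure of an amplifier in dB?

11.5 dB

NF (dB) = SNR_in(dB) − SNR_out(dB) when the source is at T₀
NF = 49.8 − 38.3 = 11.5 dB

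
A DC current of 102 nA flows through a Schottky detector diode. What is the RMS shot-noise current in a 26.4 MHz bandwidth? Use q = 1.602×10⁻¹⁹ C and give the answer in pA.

I_n = √(2qI·B)
2qI·B = 2 × 1.602×10⁻¹⁹ × 1.02×10⁻⁷ × 2.64×10⁷ = 8.63×10⁻¹⁹ A²
I_n = √(8.63×10⁻¹⁹) = 9.29×10⁻¹⁰ A = 929 pA

929 pA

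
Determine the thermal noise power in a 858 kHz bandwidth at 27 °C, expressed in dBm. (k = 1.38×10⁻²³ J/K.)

−114.5 dBm

T = 27 °C + 273.15 = 300.15 K
P_n = kTB = 1.38×10⁻²³ × 300.15 × 8.58×10⁵ = 3.55×10⁻¹⁵ W
In dBm: 10 log₁₀(3.55×10⁻¹⁵ / 10⁻³) = −114.5 dBm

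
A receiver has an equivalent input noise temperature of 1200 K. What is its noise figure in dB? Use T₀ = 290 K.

7.11 dB

F = 1 + T_e/T₀ = 1 + 1200/290 = 5.13793
NF = 10 log₁₀(5.13793) = 7.11 dB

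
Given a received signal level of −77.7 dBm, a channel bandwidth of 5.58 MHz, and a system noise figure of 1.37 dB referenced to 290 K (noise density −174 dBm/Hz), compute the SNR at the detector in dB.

Noise floor: N = −174 + 10 log₁₀(B) + NF
10 log₁₀(5.58×10⁶) = 67.47 dB
N = −174 + 67.47 + 1.37 = −105.16 dBm
SNR = P_sig − N = −77.7 − (−105.16) = 27.46 dB → 27.5 dB

27.5 dB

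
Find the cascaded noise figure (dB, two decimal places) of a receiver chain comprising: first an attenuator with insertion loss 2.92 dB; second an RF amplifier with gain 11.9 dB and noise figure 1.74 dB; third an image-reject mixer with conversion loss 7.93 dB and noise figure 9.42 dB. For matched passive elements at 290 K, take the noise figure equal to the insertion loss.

5.92 dB

Convert to linear (a loss of L dB is a gain of −L dB): F_i = 10^(NF_i/10), G_i = 10^(G_i,dB/10)
  Stage 1: F_1 = 10^(2.92/10) = 1.959, G_1 = 10^(−2.92/10) = 0.5105
  Stage 2: F_2 = 10^(1.74/10) = 1.493, G_2 = 10^(11.9/10) = 15.49
  Stage 3: F_3 = 10^(9.42/10) = 8.750, G_3 = 10^(−7.93/10) = 0.1611
Friis cascade:
  F = 1.959 + (1.493 − 1)/0.5105 + (8.750 − 1)/7.907 = 3.904
NF = 10 log₁₀(3.904) = 5.92 dB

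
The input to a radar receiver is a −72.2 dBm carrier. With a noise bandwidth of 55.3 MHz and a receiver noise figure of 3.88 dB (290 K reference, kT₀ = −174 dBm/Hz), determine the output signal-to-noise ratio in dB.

Noise floor: N = −174 + 10 log₁₀(B) + NF
10 log₁₀(5.53×10⁷) = 77.43 dB
N = −174 + 77.43 + 3.88 = −92.69 dBm
SNR = P_sig − N = −72.2 − (−92.69) = 20.49 dB → 20.5 dB

20.5 dB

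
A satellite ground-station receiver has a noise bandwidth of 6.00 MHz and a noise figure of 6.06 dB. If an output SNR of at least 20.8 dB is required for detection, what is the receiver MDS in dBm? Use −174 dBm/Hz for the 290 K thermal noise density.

Sensitivity = −174 + 10 log₁₀(B) + NF + SNR_min
= −174 + 67.78 + 6.06 + 20.8
= −79.36 dBm → −79.4 dBm

−79.4 dBm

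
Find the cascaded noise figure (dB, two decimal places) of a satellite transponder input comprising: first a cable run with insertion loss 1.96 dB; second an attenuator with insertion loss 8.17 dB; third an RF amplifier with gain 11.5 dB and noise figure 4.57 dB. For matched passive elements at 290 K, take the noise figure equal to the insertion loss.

14.70 dB

Convert to linear (a loss of L dB is a gain of −L dB): F_i = 10^(NF_i/10), G_i = 10^(G_i,dB/10)
  Stage 1: F_1 = 10^(1.96/10) = 1.570, G_1 = 10^(−1.96/10) = 0.6368
  Stage 2: F_2 = 10^(8.17/10) = 6.561, G_2 = 10^(−8.17/10) = 0.1524
  Stage 3: F_3 = 10^(4.57/10) = 2.864, G_3 = 10^(11.5/10) = 14.13
Friis cascade:
  F = 1.570 + (6.561 − 1)/0.6368 + (2.864 − 1)/0.09705 = 29.51
NF = 10 log₁₀(29.51) = 14.70 dB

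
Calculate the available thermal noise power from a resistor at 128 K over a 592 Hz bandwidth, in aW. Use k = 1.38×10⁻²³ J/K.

1.05 aW

P_n = kTB = 1.38×10⁻²³ × 128 × 5.92×10² = 1.05×10⁻¹⁸ W = 1.05 aW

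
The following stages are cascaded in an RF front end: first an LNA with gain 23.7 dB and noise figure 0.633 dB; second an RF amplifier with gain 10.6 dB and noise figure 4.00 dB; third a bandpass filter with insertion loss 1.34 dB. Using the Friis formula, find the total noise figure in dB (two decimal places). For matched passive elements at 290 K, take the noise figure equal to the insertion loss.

0.66 dB

Convert to linear (a loss of L dB is a gain of −L dB): F_i = 10^(NF_i/10), G_i = 10^(G_i,dB/10)
  Stage 1: F_1 = 10^(0.633/10) = 1.157, G_1 = 10^(23.7/10) = 234.4
  Stage 2: F_2 = 10^(4.00/10) = 2.512, G_2 = 10^(10.6/10) = 11.48
  Stage 3: F_3 = 10^(1.34/10) = 1.361, G_3 = 10^(−1.34/10) = 0.7345
Friis cascade:
  F = 1.157 + (2.512 − 1)/234.4 + (1.361 − 1)/2692 = 1.163
NF = 10 log₁₀(1.163) = 0.66 dB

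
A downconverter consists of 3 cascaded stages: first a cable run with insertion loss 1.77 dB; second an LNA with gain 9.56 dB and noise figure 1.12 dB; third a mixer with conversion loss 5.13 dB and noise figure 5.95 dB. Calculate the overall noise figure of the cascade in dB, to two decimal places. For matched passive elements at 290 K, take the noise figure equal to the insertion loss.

3.86 dB

Convert to linear (a loss of L dB is a gain of −L dB): F_i = 10^(NF_i/10), G_i = 10^(G_i,dB/10)
  Stage 1: F_1 = 10^(1.77/10) = 1.503, G_1 = 10^(−1.77/10) = 0.6653
  Stage 2: F_2 = 10^(1.12/10) = 1.294, G_2 = 10^(9.56/10) = 9.036
  Stage 3: F_3 = 10^(5.95/10) = 3.936, G_3 = 10^(−5.13/10) = 0.3069
Friis cascade:
  F = 1.503 + (1.294 − 1)/0.6653 + (3.936 − 1)/6.012 = 2.434
NF = 10 log₁₀(2.434) = 3.86 dB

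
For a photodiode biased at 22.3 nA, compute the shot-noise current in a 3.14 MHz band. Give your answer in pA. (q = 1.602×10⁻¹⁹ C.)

I_n = √(2qI·B)
2qI·B = 2 × 1.602×10⁻¹⁹ × 2.23×10⁻⁸ × 3.14×10⁶ = 2.24×10⁻²⁰ A²
I_n = √(2.24×10⁻²⁰) = 1.50×10⁻¹⁰ A = 150 pA

150 pA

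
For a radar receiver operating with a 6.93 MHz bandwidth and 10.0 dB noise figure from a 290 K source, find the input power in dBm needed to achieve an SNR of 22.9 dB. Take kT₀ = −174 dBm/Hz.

−72.7 dBm

Sensitivity = −174 + 10 log₁₀(B) + NF + SNR_min
= −174 + 68.41 + 10.0 + 22.9
= −72.69 dBm → −72.7 dBm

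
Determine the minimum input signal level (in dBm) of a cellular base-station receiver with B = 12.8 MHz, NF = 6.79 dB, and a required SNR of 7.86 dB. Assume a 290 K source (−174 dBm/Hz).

Sensitivity = −174 + 10 log₁₀(B) + NF + SNR_min
= −174 + 71.07 + 6.79 + 7.86
= −88.28 dBm → −88.3 dBm

−88.3 dBm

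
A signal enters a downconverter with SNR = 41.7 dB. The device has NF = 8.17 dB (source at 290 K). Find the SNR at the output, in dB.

By definition F = SNR_in/SNR_out, so in dB: SNR_out = SNR_in − NF
SNR_out = 41.7 − 8.17 = 33.53 dB

33.53 dB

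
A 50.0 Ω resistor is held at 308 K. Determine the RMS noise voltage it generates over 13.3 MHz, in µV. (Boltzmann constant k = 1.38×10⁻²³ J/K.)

3.36 µV

V_n = √(4kTRB)
4kTRB = 4 × 1.38×10⁻²³ × 308 × 5.00×10¹ × 1.33×10⁷ = 1.13×10⁻¹¹ V²
V_n = √(1.13×10⁻¹¹) = 3.36×10⁻⁶ V = 3.36 µV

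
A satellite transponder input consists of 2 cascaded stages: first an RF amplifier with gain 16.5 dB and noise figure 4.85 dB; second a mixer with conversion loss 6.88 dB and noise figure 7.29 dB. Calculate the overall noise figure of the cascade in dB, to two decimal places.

4.99 dB

Convert to linear (a loss of L dB is a gain of −L dB): F_i = 10^(NF_i/10), G_i = 10^(G_i,dB/10)
  Stage 1: F_1 = 10^(4.85/10) = 3.055, G_1 = 10^(16.5/10) = 44.67
  Stage 2: F_2 = 10^(7.29/10) = 5.358, G_2 = 10^(−6.88/10) = 0.2051
Friis cascade:
  F = 3.055 + (5.358 − 1)/44.67 = 3.152
NF = 10 log₁₀(3.152) = 4.99 dB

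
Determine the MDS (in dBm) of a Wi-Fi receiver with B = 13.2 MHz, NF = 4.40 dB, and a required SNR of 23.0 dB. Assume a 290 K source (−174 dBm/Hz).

Sensitivity = −174 + 10 log₁₀(B) + NF + SNR_min
= −174 + 71.21 + 4.40 + 23.0
= −75.39 dBm → −75.4 dBm

−75.4 dBm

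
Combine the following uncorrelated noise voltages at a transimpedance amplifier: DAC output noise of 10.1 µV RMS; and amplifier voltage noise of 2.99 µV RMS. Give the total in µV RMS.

10.5 µV

Uncorrelated sources add in power (mean-square): V_tot = √(ΣV_i²)
V_tot = √[(1.01×10⁻⁵)² + (2.99×10⁻⁶)²] = 1.05×10⁻⁵ V = 10.5 µV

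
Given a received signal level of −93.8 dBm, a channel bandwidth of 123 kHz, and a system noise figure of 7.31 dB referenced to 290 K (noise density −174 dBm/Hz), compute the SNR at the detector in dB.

22.0 dB

Noise floor: N = −174 + 10 log₁₀(B) + NF
10 log₁₀(1.23×10⁵) = 50.9 dB
N = −174 + 50.9 + 7.31 = −115.79 dBm
SNR = P_sig − N = −93.8 − (−115.79) = 21.99 dB → 22.0 dB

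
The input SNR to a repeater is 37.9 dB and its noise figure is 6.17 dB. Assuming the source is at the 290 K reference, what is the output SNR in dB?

By definition F = SNR_in/SNR_out, so in dB: SNR_out = SNR_in − NF
SNR_out = 37.9 − 6.17 = 31.73 dB

31.73 dB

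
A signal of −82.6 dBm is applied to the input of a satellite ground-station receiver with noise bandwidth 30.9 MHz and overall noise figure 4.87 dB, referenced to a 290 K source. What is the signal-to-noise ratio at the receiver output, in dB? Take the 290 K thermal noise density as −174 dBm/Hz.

Noise floor: N = −174 + 10 log₁₀(B) + NF
10 log₁₀(3.09×10⁷) = 74.9 dB
N = −174 + 74.9 + 4.87 = −94.23 dBm
SNR = P_sig − N = −82.6 − (−94.23) = 11.63 dB → 11.6 dB

11.6 dB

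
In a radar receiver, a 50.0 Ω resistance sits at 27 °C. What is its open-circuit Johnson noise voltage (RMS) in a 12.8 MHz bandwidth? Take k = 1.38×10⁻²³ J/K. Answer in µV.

3.26 µV

T = 27 °C + 273.15 = 300.15 K
V_n = √(4kTRB)
4kTRB = 4 × 1.38×10⁻²³ × 300.15 × 5.00×10¹ × 1.28×10⁷ = 1.06×10⁻¹¹ V²
V_n = √(1.06×10⁻¹¹) = 3.26×10⁻⁶ V = 3.26 µV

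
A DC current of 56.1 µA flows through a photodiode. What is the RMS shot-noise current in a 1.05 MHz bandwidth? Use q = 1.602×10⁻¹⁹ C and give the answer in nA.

4.34 nA

I_n = √(2qI·B)
2qI·B = 2 × 1.602×10⁻¹⁹ × 5.61×10⁻⁵ × 1.05×10⁶ = 1.89×10⁻¹⁷ A²
I_n = √(1.89×10⁻¹⁷) = 4.34×10⁻⁹ A = 4.34 nA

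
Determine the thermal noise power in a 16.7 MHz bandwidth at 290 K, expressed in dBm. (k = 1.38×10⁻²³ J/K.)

P_n = kTB = 1.38×10⁻²³ × 290 × 1.67×10⁷ = 6.68×10⁻¹⁴ W
In dBm: 10 log₁₀(6.68×10⁻¹⁴ / 10⁻³) = −101.8 dBm

−101.8 dBm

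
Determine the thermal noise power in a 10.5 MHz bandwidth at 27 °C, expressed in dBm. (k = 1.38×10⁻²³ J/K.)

−103.6 dBm

T = 27 °C + 273.15 = 300.15 K
P_n = kTB = 1.38×10⁻²³ × 300.15 × 1.05×10⁷ = 4.35×10⁻¹⁴ W
In dBm: 10 log₁₀(4.35×10⁻¹⁴ / 10⁻³) = −103.6 dBm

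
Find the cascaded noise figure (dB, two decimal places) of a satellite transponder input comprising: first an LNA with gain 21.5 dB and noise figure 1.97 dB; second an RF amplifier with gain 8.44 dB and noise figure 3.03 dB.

1.99 dB

Convert to linear (a loss of L dB is a gain of −L dB): F_i = 10^(NF_i/10), G_i = 10^(G_i,dB/10)
  Stage 1: F_1 = 10^(1.97/10) = 1.574, G_1 = 10^(21.5/10) = 141.3
  Stage 2: F_2 = 10^(3.03/10) = 2.009, G_2 = 10^(8.44/10) = 6.982
Friis cascade:
  F = 1.574 + (2.009 − 1)/141.3 = 1.581
NF = 10 log₁₀(1.581) = 1.99 dB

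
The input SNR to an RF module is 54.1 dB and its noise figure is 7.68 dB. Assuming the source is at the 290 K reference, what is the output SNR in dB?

46.42 dB

By definition F = SNR_in/SNR_out, so in dB: SNR_out = SNR_in − NF
SNR_out = 54.1 − 7.68 = 46.42 dB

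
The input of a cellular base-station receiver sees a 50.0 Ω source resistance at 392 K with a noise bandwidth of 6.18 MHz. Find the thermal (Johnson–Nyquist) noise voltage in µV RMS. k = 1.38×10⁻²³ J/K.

2.59 µV

V_n = √(4kTRB)
4kTRB = 4 × 1.38×10⁻²³ × 392 × 5.00×10¹ × 6.18×10⁶ = 6.69×10⁻¹² V²
V_n = √(6.69×10⁻¹²) = 2.59×10⁻⁶ V = 2.59 µV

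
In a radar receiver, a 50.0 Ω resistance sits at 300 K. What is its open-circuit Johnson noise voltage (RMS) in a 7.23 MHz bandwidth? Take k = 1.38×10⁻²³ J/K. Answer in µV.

V_n = √(4kTRB)
4kTRB = 4 × 1.38×10⁻²³ × 300 × 5.00×10¹ × 7.23×10⁶ = 5.99×10⁻¹² V²
V_n = √(5.99×10⁻¹²) = 2.45×10⁻⁶ V = 2.45 µV

2.45 µV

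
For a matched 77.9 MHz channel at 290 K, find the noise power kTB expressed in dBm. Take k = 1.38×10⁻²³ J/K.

P_n = kTB = 1.38×10⁻²³ × 290 × 7.79×10⁷ = 3.12×10⁻¹³ W
In dBm: 10 log₁₀(3.12×10⁻¹³ / 10⁻³) = −95.1 dBm

−95.1 dBm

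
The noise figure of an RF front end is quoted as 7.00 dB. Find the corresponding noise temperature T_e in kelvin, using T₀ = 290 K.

1163 K

F = 10^(7.00/10) = 5.01187
T_e = (F − 1)·T₀ = (5.01187 − 1) × 290 = 1163 K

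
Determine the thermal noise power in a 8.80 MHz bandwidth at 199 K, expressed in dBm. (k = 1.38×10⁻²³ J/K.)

−106.2 dBm

P_n = kTB = 1.38×10⁻²³ × 199 × 8.80×10⁶ = 2.42×10⁻¹⁴ W
In dBm: 10 log₁₀(2.42×10⁻¹⁴ / 10⁻³) = −106.2 dBm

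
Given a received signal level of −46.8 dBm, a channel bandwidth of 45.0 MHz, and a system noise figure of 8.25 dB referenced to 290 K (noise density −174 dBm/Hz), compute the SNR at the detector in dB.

42.4 dB

Noise floor: N = −174 + 10 log₁₀(B) + NF
10 log₁₀(4.50×10⁷) = 76.53 dB
N = −174 + 76.53 + 8.25 = −89.22 dBm
SNR = P_sig − N = −46.8 − (−89.22) = 42.42 dB → 42.4 dB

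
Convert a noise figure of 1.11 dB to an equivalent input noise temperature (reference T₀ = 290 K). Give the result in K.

84.5 K

F = 10^(1.11/10) = 1.29122
T_e = (F − 1)·T₀ = (1.29122 − 1) × 290 = 84.5 K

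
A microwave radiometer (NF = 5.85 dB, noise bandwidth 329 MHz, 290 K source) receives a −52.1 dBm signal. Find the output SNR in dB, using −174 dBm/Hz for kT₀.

Noise floor: N = −174 + 10 log₁₀(B) + NF
10 log₁₀(3.29×10⁸) = 85.17 dB
N = −174 + 85.17 + 5.85 = −82.98 dBm
SNR = P_sig − N = −52.1 − (−82.98) = 30.88 dB → 30.9 dB

30.9 dB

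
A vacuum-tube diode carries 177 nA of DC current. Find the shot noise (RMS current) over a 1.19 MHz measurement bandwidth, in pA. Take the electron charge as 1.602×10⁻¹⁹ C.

I_n = √(2qI·B)
2qI·B = 2 × 1.602×10⁻¹⁹ × 1.77×10⁻⁷ × 1.19×10⁶ = 6.75×10⁻²⁰ A²
I_n = √(6.75×10⁻²⁰) = 2.60×10⁻¹⁰ A = 260 pA

260 pA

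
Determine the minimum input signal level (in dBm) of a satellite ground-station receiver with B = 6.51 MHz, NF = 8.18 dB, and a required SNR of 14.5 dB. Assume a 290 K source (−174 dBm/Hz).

−83.2 dBm

Sensitivity = −174 + 10 log₁₀(B) + NF + SNR_min
= −174 + 68.14 + 8.18 + 14.5
= −83.18 dBm → −83.2 dBm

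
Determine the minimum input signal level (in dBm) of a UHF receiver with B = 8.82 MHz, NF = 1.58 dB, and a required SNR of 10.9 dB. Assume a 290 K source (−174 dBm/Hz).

−92.1 dBm

Sensitivity = −174 + 10 log₁₀(B) + NF + SNR_min
= −174 + 69.45 + 1.58 + 10.9
= −92.07 dBm → −92.1 dBm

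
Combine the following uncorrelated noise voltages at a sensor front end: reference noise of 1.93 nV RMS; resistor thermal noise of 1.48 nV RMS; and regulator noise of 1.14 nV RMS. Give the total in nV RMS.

Uncorrelated sources add in power (mean-square): V_tot = √(ΣV_i²)
V_tot = √[(1.93×10⁻⁹)² + (1.48×10⁻⁹)² + (1.14×10⁻⁹)²] = 2.69×10⁻⁹ V = 2.69 nV

2.69 nV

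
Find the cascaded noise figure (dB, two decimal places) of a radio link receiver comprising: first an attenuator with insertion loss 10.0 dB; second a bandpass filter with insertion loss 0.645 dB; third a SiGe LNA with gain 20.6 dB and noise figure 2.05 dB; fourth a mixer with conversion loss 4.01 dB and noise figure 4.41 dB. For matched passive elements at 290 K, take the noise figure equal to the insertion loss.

Convert to linear (a loss of L dB is a gain of −L dB): F_i = 10^(NF_i/10), G_i = 10^(G_i,dB/10)
  Stage 1: F_1 = 10^(10.0/10) = 10.00, G_1 = 10^(−10.0/10) = 0.1000
  Stage 2: F_2 = 10^(0.645/10) = 1.160, G_2 = 10^(−0.645/10) = 0.8620
  Stage 3: F_3 = 10^(2.05/10) = 1.603, G_3 = 10^(20.6/10) = 114.8
  Stage 4: F_4 = 10^(4.41/10) = 2.761, G_4 = 10^(−4.01/10) = 0.3972
Friis cascade:
  F = 10.00 + (1.160 − 1)/0.1000 + (1.603 − 1)/0.08620 + (2.761 − 1)/9.897 = 18.78
NF = 10 log₁₀(18.78) = 12.74 dB

12.74 dB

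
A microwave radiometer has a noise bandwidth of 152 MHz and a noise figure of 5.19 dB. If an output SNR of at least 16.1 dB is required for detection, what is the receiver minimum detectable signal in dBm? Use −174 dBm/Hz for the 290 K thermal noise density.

Sensitivity = −174 + 10 log₁₀(B) + NF + SNR_min
= −174 + 81.82 + 5.19 + 16.1
= −70.89 dBm → −70.9 dBm

−70.9 dBm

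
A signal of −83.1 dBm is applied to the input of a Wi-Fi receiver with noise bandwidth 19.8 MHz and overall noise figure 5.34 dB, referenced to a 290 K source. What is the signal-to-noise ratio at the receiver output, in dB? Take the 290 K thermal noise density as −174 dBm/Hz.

12.6 dB

Noise floor: N = −174 + 10 log₁₀(B) + NF
10 log₁₀(1.98×10⁷) = 72.97 dB
N = −174 + 72.97 + 5.34 = −95.69 dBm
SNR = P_sig − N = −83.1 − (−95.69) = 12.59 dB → 12.6 dB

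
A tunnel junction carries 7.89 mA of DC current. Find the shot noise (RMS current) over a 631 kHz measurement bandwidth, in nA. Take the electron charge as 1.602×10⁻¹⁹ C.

39.9 nA

I_n = √(2qI·B)
2qI·B = 2 × 1.602×10⁻¹⁹ × 7.89×10⁻³ × 6.31×10⁵ = 1.60×10⁻¹⁵ A²
I_n = √(1.60×10⁻¹⁵) = 3.99×10⁻⁸ A = 39.9 nA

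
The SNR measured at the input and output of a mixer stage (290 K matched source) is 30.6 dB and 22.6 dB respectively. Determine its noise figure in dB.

NF (dB) = SNR_in(dB) − SNR_out(dB) when the source is at T₀
NF = 30.6 − 22.6 = 8.0 dB

8.0 dB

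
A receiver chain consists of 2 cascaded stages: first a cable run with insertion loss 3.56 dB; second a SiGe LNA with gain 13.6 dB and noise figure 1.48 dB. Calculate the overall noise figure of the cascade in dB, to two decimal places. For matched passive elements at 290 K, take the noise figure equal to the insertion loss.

5.04 dB

Convert to linear (a loss of L dB is a gain of −L dB): F_i = 10^(NF_i/10), G_i = 10^(G_i,dB/10)
  Stage 1: F_1 = 10^(3.56/10) = 2.270, G_1 = 10^(−3.56/10) = 0.4406
  Stage 2: F_2 = 10^(1.48/10) = 1.406, G_2 = 10^(13.6/10) = 22.91
Friis cascade:
  F = 2.270 + (1.406 − 1)/0.4406 = 3.192
NF = 10 log₁₀(3.192) = 5.04 dB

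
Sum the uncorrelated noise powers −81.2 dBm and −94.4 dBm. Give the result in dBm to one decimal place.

−81.0 dBm

Convert to linear, add, convert back:
P₁ = 7.59×10⁻¹² W, P₂ = 3.63×10⁻¹³ W
P_tot = 7.95×10⁻¹² W → 10 log₁₀(P_tot / 10⁻³) = −81.0 dBm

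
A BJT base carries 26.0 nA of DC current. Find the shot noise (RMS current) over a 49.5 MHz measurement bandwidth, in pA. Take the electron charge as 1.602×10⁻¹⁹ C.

I_n = √(2qI·B)
2qI·B = 2 × 1.602×10⁻¹⁹ × 2.60×10⁻⁸ × 4.95×10⁷ = 4.12×10⁻¹⁹ A²
I_n = √(4.12×10⁻¹⁹) = 6.42×10⁻¹⁰ A = 642 pA

642 pA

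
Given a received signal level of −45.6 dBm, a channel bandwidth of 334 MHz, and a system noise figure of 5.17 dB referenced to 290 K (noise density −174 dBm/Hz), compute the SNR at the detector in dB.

38.0 dB

Noise floor: N = −174 + 10 log₁₀(B) + NF
10 log₁₀(3.34×10⁸) = 85.24 dB
N = −174 + 85.24 + 5.17 = −83.59 dBm
SNR = P_sig − N = −45.6 − (−83.59) = 37.99 dB → 38.0 dB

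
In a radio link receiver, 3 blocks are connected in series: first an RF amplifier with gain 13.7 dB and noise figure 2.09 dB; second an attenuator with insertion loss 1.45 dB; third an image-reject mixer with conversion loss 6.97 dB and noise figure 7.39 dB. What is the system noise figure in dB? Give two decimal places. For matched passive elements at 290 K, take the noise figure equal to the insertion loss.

2.79 dB

Convert to linear (a loss of L dB is a gain of −L dB): F_i = 10^(NF_i/10), G_i = 10^(G_i,dB/10)
  Stage 1: F_1 = 10^(2.09/10) = 1.618, G_1 = 10^(13.7/10) = 23.44
  Stage 2: F_2 = 10^(1.45/10) = 1.396, G_2 = 10^(−1.45/10) = 0.7161
  Stage 3: F_3 = 10^(7.39/10) = 5.483, G_3 = 10^(−6.97/10) = 0.2009
Friis cascade:
  F = 1.618 + (1.396 − 1)/23.44 + (5.483 − 1)/16.79 = 1.902
NF = 10 log₁₀(1.902) = 2.79 dB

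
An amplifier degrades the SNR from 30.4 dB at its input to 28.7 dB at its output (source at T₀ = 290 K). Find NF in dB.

1.7 dB

NF (dB) = SNR_in(dB) − SNR_out(dB) when the source is at T₀
NF = 30.4 − 28.7 = 1.7 dB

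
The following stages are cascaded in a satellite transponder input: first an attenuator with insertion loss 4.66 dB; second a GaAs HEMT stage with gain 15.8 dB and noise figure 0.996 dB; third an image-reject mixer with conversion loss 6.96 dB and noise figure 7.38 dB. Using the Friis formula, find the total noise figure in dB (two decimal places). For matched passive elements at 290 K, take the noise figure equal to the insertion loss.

Convert to linear (a loss of L dB is a gain of −L dB): F_i = 10^(NF_i/10), G_i = 10^(G_i,dB/10)
  Stage 1: F_1 = 10^(4.66/10) = 2.924, G_1 = 10^(−4.66/10) = 0.3420
  Stage 2: F_2 = 10^(0.996/10) = 1.258, G_2 = 10^(15.8/10) = 38.02
  Stage 3: F_3 = 10^(7.38/10) = 5.470, G_3 = 10^(−6.96/10) = 0.2014
Friis cascade:
  F = 2.924 + (1.258 − 1)/0.3420 + (5.470 − 1)/13.00 = 4.022
NF = 10 log₁₀(4.022) = 6.04 dB

6.04 dB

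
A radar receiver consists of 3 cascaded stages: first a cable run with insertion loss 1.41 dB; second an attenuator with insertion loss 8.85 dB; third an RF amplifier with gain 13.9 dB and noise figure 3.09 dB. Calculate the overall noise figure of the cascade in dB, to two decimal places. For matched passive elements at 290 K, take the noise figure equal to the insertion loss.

Convert to linear (a loss of L dB is a gain of −L dB): F_i = 10^(NF_i/10), G_i = 10^(G_i,dB/10)
  Stage 1: F_1 = 10^(1.41/10) = 1.384, G_1 = 10^(−1.41/10) = 0.7228
  Stage 2: F_2 = 10^(8.85/10) = 7.674, G_2 = 10^(−8.85/10) = 0.1303
  Stage 3: F_3 = 10^(3.09/10) = 2.037, G_3 = 10^(13.9/10) = 24.55
Friis cascade:
  F = 1.384 + (7.674 − 1)/0.7228 + (2.037 − 1)/0.09419 = 21.63
NF = 10 log₁₀(21.63) = 13.35 dB

13.35 dB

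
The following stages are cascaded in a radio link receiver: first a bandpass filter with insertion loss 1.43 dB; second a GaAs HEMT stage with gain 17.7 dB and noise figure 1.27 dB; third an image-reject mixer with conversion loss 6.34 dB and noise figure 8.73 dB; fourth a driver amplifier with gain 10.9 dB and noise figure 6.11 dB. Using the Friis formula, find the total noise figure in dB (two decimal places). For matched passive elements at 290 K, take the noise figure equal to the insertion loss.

3.67 dB

Convert to linear (a loss of L dB is a gain of −L dB): F_i = 10^(NF_i/10), G_i = 10^(G_i,dB/10)
  Stage 1: F_1 = 10^(1.43/10) = 1.390, G_1 = 10^(−1.43/10) = 0.7194
  Stage 2: F_2 = 10^(1.27/10) = 1.340, G_2 = 10^(17.7/10) = 58.88
  Stage 3: F_3 = 10^(8.73/10) = 7.464, G_3 = 10^(−6.34/10) = 0.2323
  Stage 4: F_4 = 10^(6.11/10) = 4.083, G_4 = 10^(10.9/10) = 12.30
Friis cascade:
  F = 1.390 + (1.340 − 1)/0.7194 + (7.464 − 1)/42.36 + (4.083 − 1)/9.840 = 2.328
NF = 10 log₁₀(2.328) = 3.67 dB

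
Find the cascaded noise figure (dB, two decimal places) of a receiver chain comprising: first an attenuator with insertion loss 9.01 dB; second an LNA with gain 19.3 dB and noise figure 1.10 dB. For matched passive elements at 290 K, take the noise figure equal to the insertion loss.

10.11 dB

Convert to linear (a loss of L dB is a gain of −L dB): F_i = 10^(NF_i/10), G_i = 10^(G_i,dB/10)
  Stage 1: F_1 = 10^(9.01/10) = 7.962, G_1 = 10^(−9.01/10) = 0.1256
  Stage 2: F_2 = 10^(1.10/10) = 1.288, G_2 = 10^(19.3/10) = 85.11
Friis cascade:
  F = 7.962 + (1.288 − 1)/0.1256 = 10.26
NF = 10 log₁₀(10.26) = 10.11 dB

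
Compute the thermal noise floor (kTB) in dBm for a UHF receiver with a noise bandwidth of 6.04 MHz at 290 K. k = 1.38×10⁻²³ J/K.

−106.2 dBm

P_n = kTB = 1.38×10⁻²³ × 290 × 6.04×10⁶ = 2.42×10⁻¹⁴ W
In dBm: 10 log₁₀(2.42×10⁻¹⁴ / 10⁻³) = −106.2 dBm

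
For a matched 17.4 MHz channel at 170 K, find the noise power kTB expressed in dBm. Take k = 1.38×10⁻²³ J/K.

−103.9 dBm

P_n = kTB = 1.38×10⁻²³ × 170 × 1.74×10⁷ = 4.08×10⁻¹⁴ W
In dBm: 10 log₁₀(4.08×10⁻¹⁴ / 10⁻³) = −103.9 dBm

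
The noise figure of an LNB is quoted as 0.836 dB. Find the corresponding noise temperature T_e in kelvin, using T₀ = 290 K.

61.6 K

F = 10^(0.836/10) = 1.21227
T_e = (F − 1)·T₀ = (1.21227 − 1) × 290 = 61.6 K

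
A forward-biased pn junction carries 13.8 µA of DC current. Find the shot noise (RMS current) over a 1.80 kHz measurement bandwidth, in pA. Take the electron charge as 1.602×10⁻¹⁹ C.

89.2 pA

I_n = √(2qI·B)
2qI·B = 2 × 1.602×10⁻¹⁹ × 1.38×10⁻⁵ × 1.80×10³ = 7.96×10⁻²¹ A²
I_n = √(7.96×10⁻²¹) = 8.92×10⁻¹¹ A = 89.2 pA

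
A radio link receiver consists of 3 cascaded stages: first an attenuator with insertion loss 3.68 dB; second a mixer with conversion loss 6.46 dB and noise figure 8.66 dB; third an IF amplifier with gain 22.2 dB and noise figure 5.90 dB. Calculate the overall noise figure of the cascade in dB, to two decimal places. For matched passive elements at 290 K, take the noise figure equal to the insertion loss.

Convert to linear (a loss of L dB is a gain of −L dB): F_i = 10^(NF_i/10), G_i = 10^(G_i,dB/10)
  Stage 1: F_1 = 10^(3.68/10) = 2.333, G_1 = 10^(−3.68/10) = 0.4285
  Stage 2: F_2 = 10^(8.66/10) = 7.345, G_2 = 10^(−6.46/10) = 0.2259
  Stage 3: F_3 = 10^(5.90/10) = 3.890, G_3 = 10^(22.2/10) = 166.0
Friis cascade:
  F = 2.333 + (7.345 − 1)/0.4285 + (3.890 − 1)/0.09683 = 46.99
NF = 10 log₁₀(46.99) = 16.72 dB

16.72 dB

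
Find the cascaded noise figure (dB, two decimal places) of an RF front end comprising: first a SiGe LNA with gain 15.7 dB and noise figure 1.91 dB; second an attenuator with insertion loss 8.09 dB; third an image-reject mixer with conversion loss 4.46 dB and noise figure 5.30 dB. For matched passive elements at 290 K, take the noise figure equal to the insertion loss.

3.25 dB

Convert to linear (a loss of L dB is a gain of −L dB): F_i = 10^(NF_i/10), G_i = 10^(G_i,dB/10)
  Stage 1: F_1 = 10^(1.91/10) = 1.552, G_1 = 10^(15.7/10) = 37.15
  Stage 2: F_2 = 10^(8.09/10) = 6.442, G_2 = 10^(−8.09/10) = 0.1552
  Stage 3: F_3 = 10^(5.30/10) = 3.388, G_3 = 10^(−4.46/10) = 0.3581
Friis cascade:
  F = 1.552 + (6.442 − 1)/37.15 + (3.388 − 1)/5.768 = 2.113
NF = 10 log₁₀(2.113) = 3.25 dB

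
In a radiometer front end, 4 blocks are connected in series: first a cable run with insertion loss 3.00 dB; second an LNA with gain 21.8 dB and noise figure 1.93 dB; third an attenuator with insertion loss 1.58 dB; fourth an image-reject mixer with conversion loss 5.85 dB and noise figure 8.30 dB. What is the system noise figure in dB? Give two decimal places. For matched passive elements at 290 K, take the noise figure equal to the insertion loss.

Convert to linear (a loss of L dB is a gain of −L dB): F_i = 10^(NF_i/10), G_i = 10^(G_i,dB/10)
  Stage 1: F_1 = 10^(3.00/10) = 1.995, G_1 = 10^(−3.00/10) = 0.5012
  Stage 2: F_2 = 10^(1.93/10) = 1.560, G_2 = 10^(21.8/10) = 151.4
  Stage 3: F_3 = 10^(1.58/10) = 1.439, G_3 = 10^(−1.58/10) = 0.6950
  Stage 4: F_4 = 10^(8.30/10) = 6.761, G_4 = 10^(−5.85/10) = 0.2600
Friis cascade:
  F = 1.995 + (1.560 − 1)/0.5012 + (1.439 − 1)/75.86 + (6.761 − 1)/52.72 = 3.227
NF = 10 log₁₀(3.227) = 5.09 dB

5.09 dB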